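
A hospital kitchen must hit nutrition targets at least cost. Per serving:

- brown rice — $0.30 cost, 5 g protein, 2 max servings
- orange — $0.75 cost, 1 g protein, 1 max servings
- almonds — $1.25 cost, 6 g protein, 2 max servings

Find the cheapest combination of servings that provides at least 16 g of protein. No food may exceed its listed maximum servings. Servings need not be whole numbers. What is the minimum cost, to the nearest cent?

Cost per g of protein: brown rice $0.0600, almonds $0.2083, orange $0.7500.
Take 2 servings of brown rice: +10.0 g protein for $0.60 (total $0.60, still need 6.0 g).
Take 1 serving of almonds: +6.0 g protein for $1.25 (total $1.85, still need 0.0 g).
Filling from the cheapest source first is optimal under one linear minimum: $1.85.

$1.85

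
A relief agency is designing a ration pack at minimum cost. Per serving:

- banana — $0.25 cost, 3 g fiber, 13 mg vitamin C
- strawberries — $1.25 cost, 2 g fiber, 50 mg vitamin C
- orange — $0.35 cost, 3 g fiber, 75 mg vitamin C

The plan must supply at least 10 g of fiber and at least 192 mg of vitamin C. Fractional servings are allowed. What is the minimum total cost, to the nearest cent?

banana only: max(10/3, 192/13) = 14.77 servings → $3.69.
strawberries only: max(10/2, 192/50) = 5 servings → $6.25.
orange only: max(10/3, 192/75) = 3.333 servings → $1.17.
banana + strawberries with both tight: 0.9355 servings and 3.597 servings → $4.73.
banana + orange with both tight: 0.9355 servings and 2.398 servings → $1.07.
strawberries + orange (both tight): parallel constraints — no distinct corner.
The minimum over all feasible corners is $1.07.

$1.07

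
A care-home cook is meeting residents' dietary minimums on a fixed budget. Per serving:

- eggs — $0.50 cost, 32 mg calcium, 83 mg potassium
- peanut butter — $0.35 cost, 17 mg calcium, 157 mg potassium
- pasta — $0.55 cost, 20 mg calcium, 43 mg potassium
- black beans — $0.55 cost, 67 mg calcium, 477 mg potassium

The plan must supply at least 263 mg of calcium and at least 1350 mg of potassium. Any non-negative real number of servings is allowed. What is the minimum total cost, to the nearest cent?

$2.16

The cheapest plan sits at a corner of the feasible region — with two constraints it uses at most two foods.
eggs only: max(263/32, 1350/83) = 16.27 servings → $8.13.
peanut butter only: max(263/17, 1350/157) = 15.47 servings → $5.41.
pasta only: max(263/20, 1350/43) = 31.4 servings → $17.27.
black beans only: max(263/67, 1350/477) = 3.925 servings → $2.16.
eggs + peanut butter with both tight: 5.076 servings and 5.915 servings → $4.61.
eggs + pasta with both targets exact would need a negative amount; discard.
eggs + black beans with both tight: 3.607 servings and 2.203 servings → $3.02.
peanut butter + pasta with both tight: 6.513 servings and 7.614 servings → $6.47.
peanut butter + black beans with both targets exact would need a negative amount; discard.
pasta + black beans with both tight: 5.256 servings and 2.356 servings → $4.19.
So the least-cost plan costs $2.16.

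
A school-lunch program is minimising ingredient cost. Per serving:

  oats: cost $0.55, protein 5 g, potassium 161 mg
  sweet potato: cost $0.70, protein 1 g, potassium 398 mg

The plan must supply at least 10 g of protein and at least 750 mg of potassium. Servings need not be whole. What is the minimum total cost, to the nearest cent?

$1.79

This is a tiny linear program; its minimum lies at a vertex of the feasible set. List the vertices and price them.
oats only: max(10/5, 750/161) = 4.658 servings → $2.56.
sweet potato only: max(10/1, 750/398) = 10 servings → $7.00.
oats + sweet potato with both tight: 1.766 servings and 1.17 servings → $1.79.
So the least-cost plan costs $1.79.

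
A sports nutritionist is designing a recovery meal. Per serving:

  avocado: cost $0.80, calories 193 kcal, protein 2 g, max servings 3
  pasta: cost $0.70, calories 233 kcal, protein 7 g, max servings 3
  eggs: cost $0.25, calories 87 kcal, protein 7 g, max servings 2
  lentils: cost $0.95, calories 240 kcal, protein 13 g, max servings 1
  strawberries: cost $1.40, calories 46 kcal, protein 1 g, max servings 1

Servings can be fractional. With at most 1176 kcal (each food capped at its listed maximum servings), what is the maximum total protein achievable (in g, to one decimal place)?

49.2 g

Protein per kcal: eggs 0.08046, lentils 0.05417, pasta 0.03004, strawberries 0.02174, avocado 0.01036.
Take 2 servings of eggs: uses 174 kcal, +14.0 g protein (running total 14.0 g).
Take 1 serving of lentils: uses 240 kcal, +13.0 g protein (running total 27.0 g).
Take 3 servings of pasta: uses 699 kcal, +21.0 g protein (running total 48.0 g).
Take 1 serving of strawberries: uses 46 kcal, +1.0 g protein (running total 49.0 g).
Take 0.08808 servings of avocado: uses 17 kcal, +0.2 g protein (running total 49.2 g).
Greedy by best ratio exhausts the calories allowance optimally: 49.2 g.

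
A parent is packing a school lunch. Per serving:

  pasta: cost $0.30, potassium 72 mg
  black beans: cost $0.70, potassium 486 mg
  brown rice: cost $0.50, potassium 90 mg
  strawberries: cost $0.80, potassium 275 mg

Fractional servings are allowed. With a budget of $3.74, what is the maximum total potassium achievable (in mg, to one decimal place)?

Potassium per dollar: black beans 694.3, strawberries 343.8, pasta 240, brown rice 180.
With no serving limits, spend the whole cost allowance on black beans: $3.74 / $0.70 × 486 mg = 2596.6 mg.

2596.6 mg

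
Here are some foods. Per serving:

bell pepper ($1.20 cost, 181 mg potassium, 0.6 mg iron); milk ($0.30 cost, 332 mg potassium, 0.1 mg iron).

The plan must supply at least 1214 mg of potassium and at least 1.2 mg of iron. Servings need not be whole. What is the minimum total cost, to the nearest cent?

Compare the cost at each extreme point of the feasible region.
bell pepper only: max(1214/181, 1.2/0.6) = 6.707 servings → $8.05.
milk only: max(1214/332, 1.2/0.1) = 12 servings → $3.60.
bell pepper + milk with both tight: 1.53 servings and 2.823 servings → $2.68.
Cheapest feasible corner: $2.68.

$2.68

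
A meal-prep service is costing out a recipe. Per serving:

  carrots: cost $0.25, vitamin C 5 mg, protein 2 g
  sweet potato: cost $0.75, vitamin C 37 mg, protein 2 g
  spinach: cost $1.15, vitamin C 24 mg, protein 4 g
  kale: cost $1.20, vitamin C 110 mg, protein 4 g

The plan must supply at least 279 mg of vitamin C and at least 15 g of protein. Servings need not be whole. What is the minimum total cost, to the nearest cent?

This is a tiny linear program; its minimum lies at a vertex of the feasible set. List the vertices and price them.
carrots only: max(279/5, 15/2) = 55.8 servings → $13.95.
sweet potato only: max(279/37, 15/2) = 7.541 servings → $5.66.
spinach only: max(279/24, 15/4) = 11.62 servings → $13.37.
kale only: max(279/110, 15/4) = 3.75 servings → $4.50.
carrots + sweet potato: intersection lies outside the first quadrant.
carrots + spinach: intersection lies outside the first quadrant.
carrots + kale with both tight: 2.67 servings and 2.415 servings → $3.57.
sweet potato + spinach: intersection lies outside the first quadrant.
sweet potato + kale with both tight: 7.417 servings and 0.04167 servings → $5.61.
spinach + kale with both tight: 1.552 servings and 2.198 servings → $4.42.
So the least-cost plan costs $3.57.

$3.57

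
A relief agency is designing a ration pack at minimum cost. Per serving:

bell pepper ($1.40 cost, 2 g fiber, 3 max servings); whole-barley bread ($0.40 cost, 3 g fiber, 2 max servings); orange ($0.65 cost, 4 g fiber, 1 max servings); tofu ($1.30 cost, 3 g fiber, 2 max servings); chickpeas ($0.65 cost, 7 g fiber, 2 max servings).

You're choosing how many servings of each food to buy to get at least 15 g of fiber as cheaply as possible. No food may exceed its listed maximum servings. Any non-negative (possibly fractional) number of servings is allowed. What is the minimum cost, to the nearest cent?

Cost per g of fiber: chickpeas $0.0929, whole-barley bread $0.1333, orange $0.1625, tofu $0.4333, bell pepper $0.7000.
Take 2 servings of chickpeas: +14.0 g fiber for $1.30 (total $1.30, still need 1.0 g).
Take 0.3333 servings of whole-barley bread: +1.0 g fiber for $0.13 (total $1.43, still need 0.0 g).
Greedy by cheapest-per-g is optimal for a single linear constraint, so the minimum cost is $1.43.

$1.43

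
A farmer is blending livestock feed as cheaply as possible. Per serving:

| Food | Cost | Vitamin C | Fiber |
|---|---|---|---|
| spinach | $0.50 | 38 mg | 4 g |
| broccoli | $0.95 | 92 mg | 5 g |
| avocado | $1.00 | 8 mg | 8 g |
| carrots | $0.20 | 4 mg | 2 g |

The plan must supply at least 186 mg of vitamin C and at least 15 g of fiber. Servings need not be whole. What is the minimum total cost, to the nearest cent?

$2.19

Compare the cost at each extreme point of the feasible region.
spinach only: max(186/38, 15/4) = 4.895 servings → $2.45.
broccoli only: max(186/92, 15/5) = 3 servings → $2.85.
avocado only: max(186/8, 15/8) = 23.25 servings → $23.25.
carrots only: max(186/4, 15/2) = 46.5 servings → $9.30.
spinach + broccoli with both tight: 2.528 servings and 0.9775 servings → $2.19.
spinach + avocado: the both-tight solution has a negative serving — not a feasible corner.
spinach + carrots: the both-tight solution has a negative serving — not a feasible corner.
broccoli + avocado with both tight: 1.966 servings and 0.6466 servings → $2.51.
broccoli + carrots with both tight: 1.902 servings and 2.744 servings → $2.36.
avocado + carrots: the both-tight solution has a negative serving — not a feasible corner.
Cheapest feasible corner: $2.19.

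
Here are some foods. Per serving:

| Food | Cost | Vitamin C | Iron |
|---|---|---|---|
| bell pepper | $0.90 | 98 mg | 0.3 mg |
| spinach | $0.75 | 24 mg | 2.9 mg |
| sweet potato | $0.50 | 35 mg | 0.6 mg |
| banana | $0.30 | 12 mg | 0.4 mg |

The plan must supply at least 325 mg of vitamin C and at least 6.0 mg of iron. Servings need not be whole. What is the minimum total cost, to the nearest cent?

$3.92

This is a tiny linear program; its minimum lies at a vertex of the feasible set. List the vertices and price them.
bell pepper only: max(325/98, 6.0/0.3) = 20 servings → $18.00.
spinach only: max(325/24, 6.0/2.9) = 13.54 servings → $10.16.
sweet potato only: max(325/35, 6.0/0.6) = 10 servings → $5.00.
banana only: max(325/12, 6.0/0.4) = 27.08 servings → $8.12.
bell pepper + spinach with both tight: 2.883 servings and 1.771 servings → $3.92.
bell pepper + sweet potato: the both-tight solution has a negative serving — not a feasible corner.
bell pepper + banana with both tight: 1.629 servings and 13.78 servings → $5.60.
spinach + sweet potato with both tight: 0.1722 servings and 9.168 servings → $4.71.
spinach + banana: the both-tight solution has a negative serving — not a feasible corner.
sweet potato + banana with both tight: 8.529 servings and 2.206 servings → $4.93.
The minimum over all feasible corners is $3.92.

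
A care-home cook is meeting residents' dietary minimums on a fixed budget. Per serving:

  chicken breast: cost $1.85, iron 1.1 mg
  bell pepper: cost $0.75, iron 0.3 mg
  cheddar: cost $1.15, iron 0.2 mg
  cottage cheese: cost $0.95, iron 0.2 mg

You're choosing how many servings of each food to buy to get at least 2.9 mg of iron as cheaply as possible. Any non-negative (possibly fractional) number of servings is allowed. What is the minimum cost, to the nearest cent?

$4.88

Cost per mg of iron: chicken breast $1.6818, bell pepper $2.5000, cottage cheese $4.7500, cheddar $5.7500.
With no serving limits, use only chicken breast: 2.9 mg / 1.1 mg = 2.636 servings × $1.85 = $4.88.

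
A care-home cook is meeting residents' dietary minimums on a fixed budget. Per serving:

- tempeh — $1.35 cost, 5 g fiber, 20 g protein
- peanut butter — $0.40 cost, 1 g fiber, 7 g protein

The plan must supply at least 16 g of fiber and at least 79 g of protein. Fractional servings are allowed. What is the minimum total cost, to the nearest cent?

This is a tiny linear program; its minimum lies at a vertex of the feasible set. List the vertices and price them.
tempeh only: max(16/5, 79/20) = 3.95 servings → $5.33.
peanut butter only: max(16/1, 79/7) = 16 servings → $6.40.
tempeh + peanut butter with both tight: 2.2 servings and 5 servings → $4.97.
The minimum over all feasible corners is $4.97.

$4.97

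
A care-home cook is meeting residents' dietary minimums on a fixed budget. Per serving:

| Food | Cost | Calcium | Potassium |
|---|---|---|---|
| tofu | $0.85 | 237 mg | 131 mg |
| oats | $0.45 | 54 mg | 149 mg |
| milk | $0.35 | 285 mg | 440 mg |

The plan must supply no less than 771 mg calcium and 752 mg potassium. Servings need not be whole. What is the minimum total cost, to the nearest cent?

$0.95

tofu only: max(771/237, 752/131) = 5.74 servings → $4.88.
oats only: max(771/54, 752/149) = 14.28 servings → $6.42.
milk only: max(771/285, 752/440) = 2.705 servings → $0.95.
tofu + oats with both tight: 2.63 servings and 2.735 servings → $3.47.
tofu + milk with both tight: 1.866 servings and 1.154 servings → $1.99.
oats + milk with both targets exact would need a negative amount; discard.
Cheapest feasible corner: $0.95.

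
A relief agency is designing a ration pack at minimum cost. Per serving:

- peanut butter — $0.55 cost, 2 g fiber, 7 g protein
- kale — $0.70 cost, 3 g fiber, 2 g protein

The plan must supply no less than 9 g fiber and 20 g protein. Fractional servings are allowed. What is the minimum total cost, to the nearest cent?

$2.31

peanut butter only: max(9/2, 20/7) = 4.5 servings → $2.48.
kale only: max(9/3, 20/2) = 10 servings → $7.00.
peanut butter + kale with both tight: 2.471 servings and 1.353 servings → $2.31.
Cheapest feasible corner: $2.31.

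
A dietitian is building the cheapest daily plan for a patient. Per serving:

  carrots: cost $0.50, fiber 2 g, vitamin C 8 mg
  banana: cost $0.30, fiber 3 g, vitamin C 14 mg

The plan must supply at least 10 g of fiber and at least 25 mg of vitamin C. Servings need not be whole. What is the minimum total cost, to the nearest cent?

Compare the cost at each extreme point of the feasible region.
carrots only: max(10/2, 25/8) = 5 servings → $2.50.
banana only: max(10/3, 25/14) = 3.333 servings → $1.00.
carrots + banana: intersection lies outside the first quadrant.
The minimum over all feasible corners is $1.00.

$1.00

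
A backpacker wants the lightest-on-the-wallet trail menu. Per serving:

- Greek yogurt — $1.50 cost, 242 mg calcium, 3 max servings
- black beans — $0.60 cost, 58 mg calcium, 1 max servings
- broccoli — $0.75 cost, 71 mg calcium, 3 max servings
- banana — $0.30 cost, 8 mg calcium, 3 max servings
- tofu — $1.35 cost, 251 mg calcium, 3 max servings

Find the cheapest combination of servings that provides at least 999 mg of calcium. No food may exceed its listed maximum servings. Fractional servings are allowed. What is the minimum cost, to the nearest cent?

Cost per mg of calcium: tofu $0.0054, Greek yogurt $0.0062, black beans $0.0103, broccoli $0.0106, banana $0.0375.
Take 3 servings of tofu: +753.0 mg calcium for $4.05 (total $4.05, still need 246.0 mg).
Take 1.017 servings of Greek yogurt: +246.0 mg calcium for $1.52 (total $5.57, still need 0.0 mg).
Greedy by cheapest-per-mg is optimal for a single linear constraint, so the minimum cost is $5.57.

$5.57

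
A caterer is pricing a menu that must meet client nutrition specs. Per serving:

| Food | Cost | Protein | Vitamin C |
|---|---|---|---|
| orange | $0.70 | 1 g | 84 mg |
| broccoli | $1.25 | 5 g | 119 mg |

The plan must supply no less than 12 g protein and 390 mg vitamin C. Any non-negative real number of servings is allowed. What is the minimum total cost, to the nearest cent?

The cheapest plan sits at a corner of the feasible region — with two constraints it uses at most two foods.
orange only: max(12/1, 390/84) = 12 servings → $8.40.
broccoli only: max(12/5, 390/119) = 3.277 servings → $4.10.
orange + broccoli with both tight: 1.734 servings and 2.053 servings → $3.78.
Cheapest feasible corner: $3.78.

$3.78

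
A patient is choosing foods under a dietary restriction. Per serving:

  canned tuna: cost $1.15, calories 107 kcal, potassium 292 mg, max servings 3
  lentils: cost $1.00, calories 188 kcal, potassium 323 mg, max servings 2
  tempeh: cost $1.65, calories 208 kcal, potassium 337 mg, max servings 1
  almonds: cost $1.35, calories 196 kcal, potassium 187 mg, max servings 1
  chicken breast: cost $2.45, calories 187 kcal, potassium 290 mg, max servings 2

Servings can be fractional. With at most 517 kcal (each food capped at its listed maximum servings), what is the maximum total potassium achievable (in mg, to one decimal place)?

1212.7 mg

Potassium per kcal: canned tuna 2.729, lentils 1.718, tempeh 1.62, chicken breast 1.551, almonds 0.9541.
Take 3 servings of canned tuna: uses 321 kcal, +876.0 mg potassium (running total 876.0 mg).
Take 1.043 servings of lentils: uses 196 kcal, +336.7 mg potassium (running total 1212.7 mg).
Greedy by best ratio exhausts the calories allowance optimally: 1212.7 mg.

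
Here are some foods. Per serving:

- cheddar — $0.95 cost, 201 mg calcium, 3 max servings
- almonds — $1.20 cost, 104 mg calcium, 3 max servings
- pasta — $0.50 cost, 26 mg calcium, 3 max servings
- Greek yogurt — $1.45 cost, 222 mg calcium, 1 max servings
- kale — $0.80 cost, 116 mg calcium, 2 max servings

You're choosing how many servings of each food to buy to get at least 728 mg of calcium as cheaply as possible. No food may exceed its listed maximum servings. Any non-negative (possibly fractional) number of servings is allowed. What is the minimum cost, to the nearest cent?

$3.67

Cost per mg of calcium: cheddar $0.0047, Greek yogurt $0.0065, kale $0.0069, almonds $0.0115, pasta $0.0192.
Take 3 servings of cheddar: +603.0 mg calcium for $2.85 (total $2.85, still need 125.0 mg).
Take 0.5631 servings of Greek yogurt: +125.0 mg calcium for $0.82 (total $3.67, still need 0.0 mg).
Filling from the cheapest source first is optimal under one linear minimum: $3.67.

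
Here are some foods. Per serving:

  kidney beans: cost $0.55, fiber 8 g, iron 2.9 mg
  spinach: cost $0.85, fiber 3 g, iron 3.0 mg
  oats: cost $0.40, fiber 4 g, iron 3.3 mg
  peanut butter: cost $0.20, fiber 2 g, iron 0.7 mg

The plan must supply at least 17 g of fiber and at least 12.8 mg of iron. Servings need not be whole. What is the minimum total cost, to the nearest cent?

This is a tiny linear program; its minimum lies at a vertex of the feasible set. List the vertices and price them.
kidney beans only: max(17/8, 12.8/2.9) = 4.414 servings → $2.43.
spinach only: max(17/3, 12.8/3.0) = 5.667 servings → $4.82.
oats only: max(17/4, 12.8/3.3) = 4.25 servings → $1.70.
peanut butter only: max(17/2, 12.8/0.7) = 18.29 servings → $3.66.
kidney beans + spinach with both tight: 0.8235 servings and 3.471 servings → $3.40.
kidney beans + oats with both tight: 0.3311 servings and 3.588 servings → $1.62.
kidney beans + peanut butter: intersection lies outside the first quadrant.
spinach + oats: the both-tight solution has a negative serving — not a feasible corner.
spinach + peanut butter with both tight: 3.513 servings and 3.231 servings → $3.63.
oats + peanut butter with both tight: 3.605 servings and 1.289 servings → $1.70.
So the least-cost plan costs $1.62.

$1.62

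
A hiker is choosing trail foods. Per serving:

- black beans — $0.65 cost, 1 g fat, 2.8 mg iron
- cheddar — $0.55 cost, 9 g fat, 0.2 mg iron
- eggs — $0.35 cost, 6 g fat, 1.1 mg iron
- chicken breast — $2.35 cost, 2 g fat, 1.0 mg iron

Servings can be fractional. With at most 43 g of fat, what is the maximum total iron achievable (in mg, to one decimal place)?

120.4 mg

Iron per g fat: black beans 2.8, chicken breast 0.5, eggs 0.1833, cheddar 0.02222.
With no serving limits, spend the whole fat allowance on black beans: 43 g / 1 g × 2.8 mg = 120.4 mg.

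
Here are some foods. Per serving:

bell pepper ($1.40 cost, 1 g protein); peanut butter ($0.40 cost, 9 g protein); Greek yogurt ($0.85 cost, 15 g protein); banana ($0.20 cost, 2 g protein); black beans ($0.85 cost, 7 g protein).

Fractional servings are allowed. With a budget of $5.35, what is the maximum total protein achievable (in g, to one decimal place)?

120.4 g

Protein per dollar: peanut butter 22.5, Greek yogurt 17.65, banana 10, black beans 8.235, bell pepper 0.7143.
With no serving limits, spend the whole cost allowance on peanut butter: $5.35 / $0.40 × 9 g = 120.4 g.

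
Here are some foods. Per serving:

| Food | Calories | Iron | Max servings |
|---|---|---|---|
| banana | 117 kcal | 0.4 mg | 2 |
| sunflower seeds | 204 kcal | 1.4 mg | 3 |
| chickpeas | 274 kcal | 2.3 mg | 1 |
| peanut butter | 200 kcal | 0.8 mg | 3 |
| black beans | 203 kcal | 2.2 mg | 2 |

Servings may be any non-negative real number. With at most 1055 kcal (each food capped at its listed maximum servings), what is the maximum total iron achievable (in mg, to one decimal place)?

Iron per kcal: black beans 0.01084, chickpeas 0.008394, sunflower seeds 0.006863, peanut butter 0.004, banana 0.003419.
Take 2 servings of black beans: uses 406 kcal, +4.4 mg iron (running total 4.4 mg).
Take 1 serving of chickpeas: uses 274 kcal, +2.3 mg iron (running total 6.7 mg).
Take 1.838 servings of sunflower seeds: uses 375 kcal, +2.6 mg iron (running total 9.3 mg).
Greedy by best ratio exhausts the calories allowance optimally: 9.3 mg.

9.3 mg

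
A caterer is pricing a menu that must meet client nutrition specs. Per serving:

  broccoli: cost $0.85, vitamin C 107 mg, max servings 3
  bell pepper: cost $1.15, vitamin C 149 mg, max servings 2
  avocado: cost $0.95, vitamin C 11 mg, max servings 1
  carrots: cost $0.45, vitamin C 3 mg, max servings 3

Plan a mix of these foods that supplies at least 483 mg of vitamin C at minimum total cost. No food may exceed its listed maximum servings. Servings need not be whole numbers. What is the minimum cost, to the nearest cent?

$3.77

Cost per mg of vitamin C: bell pepper $0.0077, broccoli $0.0079, avocado $0.0864, carrots $0.1500.
Take 2 servings of bell pepper: +298.0 mg vitamin C for $2.30 (total $2.30, still need 185.0 mg).
Take 1.729 servings of broccoli: +185.0 mg vitamin C for $1.47 (total $3.77, still need 0.0 mg).
Filling from the cheapest source first is optimal under one linear minimum: $3.77.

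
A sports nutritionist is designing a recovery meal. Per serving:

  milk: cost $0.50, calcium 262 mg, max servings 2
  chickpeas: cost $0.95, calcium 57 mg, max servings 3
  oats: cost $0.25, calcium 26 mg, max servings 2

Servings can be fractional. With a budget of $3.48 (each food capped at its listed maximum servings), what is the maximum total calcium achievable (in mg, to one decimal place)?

694.8 mg

Calcium per dollar: milk 524, oats 104, chickpeas 60.
Take 2 servings of milk: spends $1.00, +524.0 mg calcium (running total 524.0 mg).
Take 2 servings of oats: spends $0.50, +52.0 mg calcium (running total 576.0 mg).
Take 2.084 servings of chickpeas: spends $1.98, +118.8 mg calcium (running total 694.8 mg).
Greedy by best ratio exhausts the cost allowance optimally: 694.8 mg.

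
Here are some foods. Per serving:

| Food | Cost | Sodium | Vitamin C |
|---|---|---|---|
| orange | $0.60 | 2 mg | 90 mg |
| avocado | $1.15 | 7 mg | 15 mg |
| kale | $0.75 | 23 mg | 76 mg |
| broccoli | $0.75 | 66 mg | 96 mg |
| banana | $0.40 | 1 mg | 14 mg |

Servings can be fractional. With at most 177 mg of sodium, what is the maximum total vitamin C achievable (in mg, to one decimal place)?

7965.0 mg

Vitamin C per mg sodium: orange 45, banana 14, kale 3.304, avocado 2.143, broccoli 1.455.
With no serving limits, spend the whole sodium allowance on orange: 177 mg / 2 mg × 90 mg = 7965.0 mg.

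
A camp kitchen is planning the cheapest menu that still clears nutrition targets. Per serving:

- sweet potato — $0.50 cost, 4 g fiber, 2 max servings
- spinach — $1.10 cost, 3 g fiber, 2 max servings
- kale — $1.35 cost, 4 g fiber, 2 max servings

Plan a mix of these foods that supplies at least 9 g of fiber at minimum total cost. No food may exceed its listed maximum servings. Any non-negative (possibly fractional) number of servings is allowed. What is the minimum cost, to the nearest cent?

$1.34

Cost per g of fiber: sweet potato $0.1250, kale $0.3375, spinach $0.3667.
Take 2 servings of sweet potato: +8.0 g fiber for $1.00 (total $1.00, still need 1.0 g).
Take 0.25 servings of kale: +1.0 g fiber for $0.34 (total $1.34, still need 0.0 g).
Greedy by cheapest-per-g is optimal for a single linear constraint, so the minimum cost is $1.34.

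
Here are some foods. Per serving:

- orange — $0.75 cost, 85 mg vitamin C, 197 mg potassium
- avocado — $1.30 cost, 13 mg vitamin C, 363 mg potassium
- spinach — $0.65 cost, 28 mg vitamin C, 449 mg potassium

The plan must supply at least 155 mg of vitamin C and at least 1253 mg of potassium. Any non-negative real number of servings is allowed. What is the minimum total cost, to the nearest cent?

$2.31

Two binding constraints pin down two serving amounts, so the optimal mix uses at most two foods. The candidates are each food alone (scaled to the tighter of vitamin C/potassium) and each pair with both constraints tight.
orange only: max(155/85, 1253/197) = 6.36 servings → $4.77.
avocado only: max(155/13, 1253/363) = 11.92 servings → $15.50.
spinach only: max(155/28, 1253/449) = 5.536 servings → $3.60.
orange + avocado with both tight: 1.413 servings and 2.685 servings → $4.55.
orange + spinach with both tight: 1.057 servings and 2.327 servings → $2.31.
avocado + spinach with both targets exact would need a negative amount; discard.
Cheapest feasible corner: $2.31.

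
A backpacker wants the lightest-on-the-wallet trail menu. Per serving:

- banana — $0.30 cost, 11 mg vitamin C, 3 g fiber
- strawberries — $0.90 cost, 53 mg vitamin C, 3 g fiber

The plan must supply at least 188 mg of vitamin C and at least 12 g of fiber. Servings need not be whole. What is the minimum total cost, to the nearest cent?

$3.26

Two binding constraints pin down two serving amounts, so the optimal mix uses at most two foods. The candidates are each food alone (scaled to the tighter of vitamin C/fiber) and each pair with both constraints tight.
banana only: max(188/11, 12/3) = 17.09 servings → $5.13.
strawberries only: max(188/53, 12/3) = 4 servings → $3.60.
banana + strawberries with both tight: 0.5714 servings and 3.429 servings → $3.26.
So the least-cost plan costs $3.26.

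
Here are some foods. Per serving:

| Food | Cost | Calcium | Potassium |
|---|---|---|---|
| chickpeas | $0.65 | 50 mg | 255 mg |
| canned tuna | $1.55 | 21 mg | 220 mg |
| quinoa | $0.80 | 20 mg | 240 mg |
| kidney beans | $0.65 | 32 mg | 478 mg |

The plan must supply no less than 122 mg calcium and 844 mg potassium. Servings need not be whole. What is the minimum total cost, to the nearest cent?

$1.75

For a min-cost LP with two ≥-constraints, a basic feasible solution has at most two positive variables.
chickpeas only: max(122/50, 844/255) = 3.31 servings → $2.15.
canned tuna only: max(122/21, 844/220) = 5.81 servings → $9.00.
quinoa only: max(122/20, 844/240) = 6.1 servings → $4.88.
kidney beans only: max(122/32, 844/478) = 3.812 servings → $2.48.
chickpeas + canned tuna with both tight: 1.615 servings and 1.965 servings → $4.09.
chickpeas + quinoa with both tight: 1.797 servings and 1.607 servings → $2.45.
chickpeas + kidney beans with both tight: 1.989 servings and 0.7046 servings → $1.75.
canned tuna + quinoa: the both-tight solution has a negative serving — not a feasible corner.
canned tuna + kidney beans: the both-tight solution has a negative serving — not a feasible corner.
quinoa + kidney beans with both targets exact would need a negative amount; discard.
The minimum over all feasible corners is $1.75.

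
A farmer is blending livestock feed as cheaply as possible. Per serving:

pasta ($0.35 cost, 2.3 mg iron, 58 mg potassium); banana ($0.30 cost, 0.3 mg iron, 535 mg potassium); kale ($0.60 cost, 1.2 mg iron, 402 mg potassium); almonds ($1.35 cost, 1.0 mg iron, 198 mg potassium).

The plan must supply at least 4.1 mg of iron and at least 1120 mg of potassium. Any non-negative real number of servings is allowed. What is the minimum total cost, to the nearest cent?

$1.11

Check every corner: each single food scaled to meet both minima, and each pair solved so both constraints bind.
pasta only: max(4.1/2.3, 1120/58) = 19.31 servings → $6.76.
banana only: max(4.1/0.3, 1120/535) = 13.67 servings → $4.10.
kale only: max(4.1/1.2, 1120/402) = 3.417 servings → $2.05.
almonds only: max(4.1/1.0, 1120/198) = 5.657 servings → $7.64.
pasta + banana with both tight: 1.531 servings and 1.927 servings → $1.11.
pasta + kale with both tight: 0.3558 servings and 2.735 servings → $1.77.
pasta + almonds with both targets exact would need a negative amount; discard.
banana + kale: the both-tight solution has a negative serving — not a feasible corner.
banana + almonds with both tight: 0.648 servings and 3.906 servings → $5.47.
kale + almonds with both tight: 1.875 servings and 1.85 servings → $3.62.
Cheapest feasible corner: $1.11.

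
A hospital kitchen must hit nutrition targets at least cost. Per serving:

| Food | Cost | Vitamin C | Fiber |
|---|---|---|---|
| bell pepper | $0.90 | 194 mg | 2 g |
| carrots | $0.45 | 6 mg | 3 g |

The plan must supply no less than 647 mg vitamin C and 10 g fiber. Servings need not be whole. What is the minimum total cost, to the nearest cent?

$3.48

Two binding constraints pin down two serving amounts, so the optimal mix uses at most two foods. The candidates are each food alone (scaled to the tighter of vitamin C/fiber) and each pair with both constraints tight.
bell pepper only: max(647/194, 10/2) = 5 servings → $4.50.
carrots only: max(647/6, 10/3) = 107.8 servings → $48.52.
bell pepper + carrots with both tight: 3.3 servings and 1.133 servings → $3.48.
The minimum over all feasible corners is $3.48.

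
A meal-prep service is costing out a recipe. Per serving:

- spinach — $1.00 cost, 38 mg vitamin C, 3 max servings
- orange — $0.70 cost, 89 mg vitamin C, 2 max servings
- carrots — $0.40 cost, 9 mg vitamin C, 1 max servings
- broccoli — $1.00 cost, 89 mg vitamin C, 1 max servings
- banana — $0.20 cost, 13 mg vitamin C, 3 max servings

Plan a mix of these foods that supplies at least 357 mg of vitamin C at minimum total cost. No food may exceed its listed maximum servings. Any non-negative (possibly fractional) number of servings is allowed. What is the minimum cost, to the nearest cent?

$4.34

Cost per mg of vitamin C: orange $0.0079, broccoli $0.0112, banana $0.0154, spinach $0.0263, carrots $0.0444.
Take 2 servings of orange: +178.0 mg vitamin C for $1.40 (total $1.40, still need 179.0 mg).
Take 1 serving of broccoli: +89.0 mg vitamin C for $1.00 (total $2.40, still need 90.0 mg).
Take 3 servings of banana: +39.0 mg vitamin C for $0.60 (total $3.00, still need 51.0 mg).
Take 1.342 servings of spinach: +51.0 mg vitamin C for $1.34 (total $4.34, still need 0.0 mg).
Filling from the cheapest source first is optimal under one linear minimum: $4.34.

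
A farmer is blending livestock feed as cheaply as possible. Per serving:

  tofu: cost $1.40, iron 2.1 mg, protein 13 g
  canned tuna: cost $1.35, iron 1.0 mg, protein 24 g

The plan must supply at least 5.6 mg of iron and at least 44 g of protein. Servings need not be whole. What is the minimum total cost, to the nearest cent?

$4.09

Two binding constraints pin down two serving amounts, so the optimal mix uses at most two foods. The candidates are each food alone (scaled to the tighter of iron/protein) and each pair with both constraints tight.
tofu only: max(5.6/2.1, 44/13) = 3.385 servings → $4.74.
canned tuna only: max(5.6/1.0, 44/24) = 5.6 servings → $7.56.
tofu + canned tuna with both tight: 2.417 servings and 0.5241 servings → $4.09.
Cheapest feasible corner: $4.09.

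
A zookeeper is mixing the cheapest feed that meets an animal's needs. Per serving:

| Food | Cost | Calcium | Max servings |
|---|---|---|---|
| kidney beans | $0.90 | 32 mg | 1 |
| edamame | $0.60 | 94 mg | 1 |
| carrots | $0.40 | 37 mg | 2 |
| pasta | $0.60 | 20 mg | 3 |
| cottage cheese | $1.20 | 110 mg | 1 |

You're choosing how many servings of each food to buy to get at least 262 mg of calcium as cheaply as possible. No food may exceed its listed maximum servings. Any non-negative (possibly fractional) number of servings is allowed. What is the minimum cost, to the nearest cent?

$2.43

Cost per mg of calcium: edamame $0.0064, carrots $0.0108, cottage cheese $0.0109, kidney beans $0.0281, pasta $0.0300.
Take 1 serving of edamame: +94.0 mg calcium for $0.60 (total $0.60, still need 168.0 mg).
Take 2 servings of carrots: +74.0 mg calcium for $0.80 (total $1.40, still need 94.0 mg).
Take 0.8545 servings of cottage cheese: +94.0 mg calcium for $1.03 (total $2.43, still need 0.0 mg).
Filling from the cheapest source first is optimal under one linear minimum: $2.43.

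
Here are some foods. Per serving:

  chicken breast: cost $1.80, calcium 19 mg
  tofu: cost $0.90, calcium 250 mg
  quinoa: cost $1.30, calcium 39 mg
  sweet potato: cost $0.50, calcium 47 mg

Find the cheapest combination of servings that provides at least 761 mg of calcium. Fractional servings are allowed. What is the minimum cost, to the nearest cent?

$2.74

Cost per mg of calcium: tofu $0.0036, sweet potato $0.0106, quinoa $0.0333, chicken breast $0.0947.
With no serving limits, use only tofu: 761 mg / 250 mg = 3.044 servings × $0.90 = $2.74.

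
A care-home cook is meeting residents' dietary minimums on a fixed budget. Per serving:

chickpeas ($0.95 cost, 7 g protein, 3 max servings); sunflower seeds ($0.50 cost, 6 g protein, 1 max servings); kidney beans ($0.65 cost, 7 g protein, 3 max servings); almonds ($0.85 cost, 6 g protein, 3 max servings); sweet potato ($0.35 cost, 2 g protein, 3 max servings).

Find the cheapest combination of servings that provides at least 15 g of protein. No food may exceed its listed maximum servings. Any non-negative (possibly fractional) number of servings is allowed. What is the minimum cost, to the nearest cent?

Cost per g of protein: sunflower seeds $0.0833, kidney beans $0.0929, chickpeas $0.1357, almonds $0.1417, sweet potato $0.1750.
Take 1 serving of sunflower seeds: +6.0 g protein for $0.50 (total $0.50, still need 9.0 g).
Take 1.286 servings of kidney beans: +9.0 g protein for $0.84 (total $1.34, still need 0.0 g).
Filling from the cheapest source first is optimal under one linear minimum: $1.34.

$1.34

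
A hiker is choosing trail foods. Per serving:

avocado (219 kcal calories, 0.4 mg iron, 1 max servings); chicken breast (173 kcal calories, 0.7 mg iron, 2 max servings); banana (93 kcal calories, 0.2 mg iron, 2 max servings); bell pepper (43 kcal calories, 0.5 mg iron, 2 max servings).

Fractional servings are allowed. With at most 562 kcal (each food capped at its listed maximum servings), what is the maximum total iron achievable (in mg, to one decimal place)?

2.7 mg

Iron per kcal: bell pepper 0.01163, chicken breast 0.004046, banana 0.002151, avocado 0.001826.
Take 2 servings of bell pepper: uses 86 kcal, +1.0 mg iron (running total 1.0 mg).
Take 2 servings of chicken breast: uses 346 kcal, +1.4 mg iron (running total 2.4 mg).
Take 1.398 servings of banana: uses 130 kcal, +0.3 mg iron (running total 2.7 mg).
Greedy by best ratio exhausts the calories allowance optimally: 2.7 mg.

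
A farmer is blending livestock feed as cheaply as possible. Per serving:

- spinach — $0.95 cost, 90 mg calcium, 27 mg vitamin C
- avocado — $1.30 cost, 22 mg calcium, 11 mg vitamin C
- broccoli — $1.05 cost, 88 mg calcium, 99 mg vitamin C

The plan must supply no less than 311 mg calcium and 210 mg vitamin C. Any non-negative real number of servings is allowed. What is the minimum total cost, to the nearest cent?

$3.48

With two linear requirements the optimum uses one or two foods; enumerate the corners.
spinach only: max(311/90, 210/27) = 7.778 servings → $7.39.
avocado only: max(311/22, 210/11) = 19.09 servings → $24.82.
broccoli only: max(311/88, 210/99) = 3.534 servings → $3.71.
spinach + avocado: the both-tight solution has a negative serving — not a feasible corner.
spinach + broccoli with both tight: 1.884 servings and 1.607 servings → $3.48.
avocado + broccoli with both tight: 10.17 servings and 0.9909 servings → $14.27.
The minimum over all feasible corners is $3.48.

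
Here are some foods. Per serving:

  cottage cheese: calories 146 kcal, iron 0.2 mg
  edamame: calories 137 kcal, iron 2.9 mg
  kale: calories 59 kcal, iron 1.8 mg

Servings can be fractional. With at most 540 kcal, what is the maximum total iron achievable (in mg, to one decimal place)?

16.5 mg

Iron per kcal: kale 0.03051, edamame 0.02117, cottage cheese 0.00137.
With no serving limits, spend the whole calories allowance on kale: 540 kcal / 59 kcal × 1.8 mg = 16.5 mg.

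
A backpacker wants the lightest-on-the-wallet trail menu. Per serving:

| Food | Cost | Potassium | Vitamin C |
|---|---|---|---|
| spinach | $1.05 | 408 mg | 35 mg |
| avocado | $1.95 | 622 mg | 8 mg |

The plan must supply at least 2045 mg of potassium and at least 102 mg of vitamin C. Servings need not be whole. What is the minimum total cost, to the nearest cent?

$5.26

Minimising a linear cost over {potassium ≥ 2045, vitamin C ≥ 102, servings ≥ 0} — the optimum is at a vertex, using one or two foods.
spinach only: max(2045/408, 102/35) = 5.012 servings → $5.26.
avocado only: max(2045/622, 102/8) = 12.75 servings → $24.86.
spinach + avocado with both tight: 2.544 servings and 1.619 servings → $5.83.
The minimum over all feasible corners is $5.26.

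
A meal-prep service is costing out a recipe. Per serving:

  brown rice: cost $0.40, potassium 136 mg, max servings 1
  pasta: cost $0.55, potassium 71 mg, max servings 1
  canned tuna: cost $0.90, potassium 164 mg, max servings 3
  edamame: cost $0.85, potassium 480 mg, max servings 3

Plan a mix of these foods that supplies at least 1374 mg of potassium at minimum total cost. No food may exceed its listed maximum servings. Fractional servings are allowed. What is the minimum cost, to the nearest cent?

$2.43

Cost per mg of potassium: edamame $0.0018, brown rice $0.0029, canned tuna $0.0055, pasta $0.0077.
Take 2.862 servings of edamame: +1374.0 mg potassium for $2.43 (total $2.43, still need 0.0 mg).
Filling from the cheapest source first is optimal under one linear minimum: $2.43.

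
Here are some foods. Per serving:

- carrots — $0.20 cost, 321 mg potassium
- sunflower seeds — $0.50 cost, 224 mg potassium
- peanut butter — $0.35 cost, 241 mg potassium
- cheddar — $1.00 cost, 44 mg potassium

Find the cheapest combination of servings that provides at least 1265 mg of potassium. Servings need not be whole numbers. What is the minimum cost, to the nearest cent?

Cost per mg of potassium: carrots $0.0006, peanut butter $0.0015, sunflower seeds $0.0022, cheddar $0.0227.
With no serving limits, use only carrots: 1265 mg / 321 mg = 3.941 servings × $0.20 = $0.79.

$0.79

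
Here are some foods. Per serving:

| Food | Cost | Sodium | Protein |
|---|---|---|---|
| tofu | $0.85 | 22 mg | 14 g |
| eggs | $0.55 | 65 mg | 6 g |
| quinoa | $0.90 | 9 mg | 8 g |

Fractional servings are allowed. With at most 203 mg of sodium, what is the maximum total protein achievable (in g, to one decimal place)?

180.4 g

Protein per mg sodium: quinoa 0.8889, tofu 0.6364, eggs 0.09231.
With no serving limits, spend the whole sodium allowance on quinoa: 203 mg / 9 mg × 8 g = 180.4 g.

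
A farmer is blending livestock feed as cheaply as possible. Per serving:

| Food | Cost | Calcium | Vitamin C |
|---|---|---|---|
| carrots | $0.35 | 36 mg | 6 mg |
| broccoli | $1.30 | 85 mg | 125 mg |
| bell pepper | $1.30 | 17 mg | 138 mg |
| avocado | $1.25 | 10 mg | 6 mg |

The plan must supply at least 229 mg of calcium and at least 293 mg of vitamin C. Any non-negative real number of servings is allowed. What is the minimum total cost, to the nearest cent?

$3.32

Check every corner: each single food scaled to meet both minima, and each pair solved so both constraints bind.
carrots only: max(229/36, 293/6) = 48.83 servings → $17.09.
broccoli only: max(229/85, 293/125) = 2.694 servings → $3.50.
bell pepper only: max(229/17, 293/138) = 13.47 servings → $17.51.
avocado only: max(229/10, 293/6) = 48.83 servings → $61.04.
carrots + broccoli with both tight: 0.9323 servings and 2.299 servings → $3.32.
carrots + bell pepper with both tight: 5.471 servings and 1.885 servings → $4.37.
carrots + avocado with both targets exact would need a negative amount; discard.
broccoli + bell pepper: intersection lies outside the first quadrant.
broccoli + avocado with both tight: 2.103 servings and 5.027 servings → $9.02.
bell pepper + avocado with both tight: 1.218 servings and 20.83 servings → $27.62.
So the least-cost plan costs $3.32.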